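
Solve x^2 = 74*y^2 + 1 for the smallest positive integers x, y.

First expand sqrt(74) as a continued fraction. With x_i = (sqrt(74) + m_i)/d_i and (m_0, d_0) = (0, 1): a_0 = floor(sqrt(74)) = 8, since 8^2 = 64 <= 74 < 81 = 9^2.
Iterate m_{i+1} = d_i*a_i - m_i, d_{i+1} = (74 - m_{i+1}^2)/d_i, a_{i+1} = floor((a_0 + m_{i+1})/d_{i+1}):
  m_1 = 1*8 - 0 = 8, d_1 = (74 - 8^2)/1 = 10/1 = 10, a_1 = floor((8 + 8)/10) = 1.
  m_2 = 10*1 - 8 = 2, d_2 = (74 - 2^2)/10 = 70/10 = 7, a_2 = floor((8 + 2)/7) = 1.
  m_3 = 7*1 - 2 = 5, d_3 = (74 - 5^2)/7 = 49/7 = 7, a_3 = floor((8 + 5)/7) = 1.
  m_4 = 7*1 - 5 = 2, d_4 = (74 - 2^2)/7 = 70/7 = 10, a_4 = floor((8 + 2)/10) = 1.
  m_5 = 10*1 - 2 = 8, d_5 = (74 - 8^2)/10 = 10/10 = 1, a_5 = floor((8 + 8)/1) = 16.
  m_6 = 1*16 - 8 = 8, d_6 = (74 - 8^2)/1 = 10/1 = 10: (m_6, d_6) = (m_1, d_1) = (8, 10), so from here the quotients repeat a_1, ..., a_5; the period length is 5.
So sqrt(74) = [8; (1, 1, 1, 1, 16)] with period length k = 5.
k is odd, so (p_{k-1}, q_{k-1}) only solves x^2 - 74y^2 = -1 and the fundamental solution of x^2 - 74y^2 = 1 is (p_{2k-1}, q_{2k-1}) = (p_9, q_9); compute convergents through index 9, running through the period twice.
Convergents (p_i = a_i*p_{i-1} + p_{i-2}, q_i = a_i*q_{i-1} + q_{i-2} with p_{-2}=0, p_{-1}=1, q_{-2}=1, q_{-1}=0):
  i=0: a_0=8, p_0 = 8*1 + 0 = 8, q_0 = 8*0 + 1 = 1.
  i=1: a_1=1, p_1 = 1*8 + 1 = 9, q_1 = 1*1 + 0 = 1.
  i=2: a_2=1, p_2 = 1*9 + 8 = 17, q_2 = 1*1 + 1 = 2.
  i=3: a_3=1, p_3 = 1*17 + 9 = 26, q_3 = 1*2 + 1 = 3.
  i=4: a_4=1, p_4 = 1*26 + 17 = 43, q_4 = 1*3 + 2 = 5.
  i=5: a_5=16, p_5 = 16*43 + 26 = 714, q_5 = 16*5 + 3 = 83.
  i=6: a_6=1, p_6 = 1*714 + 43 = 757, q_6 = 1*83 + 5 = 88.
  i=7: a_7=1, p_7 = 1*757 + 714 = 1471, q_7 = 1*88 + 83 = 171.
  i=8: a_8=1, p_8 = 1*1471 + 757 = 2228, q_8 = 1*171 + 88 = 259.
  i=9: a_9=1, p_9 = 1*2228 + 1471 = 3699, q_9 = 1*259 + 171 = 430.
Indeed p_4^2 - 74*q_4^2 = 1849 - 1850 = -1, not +1.
Check: 3699^2 - 74*430^2 = 13682601 - 13682600 = 1, so (x, y) = (3699, 430) solves the equation, and by the theorem it is the least positive solution.

(x, y) = (3699, 430)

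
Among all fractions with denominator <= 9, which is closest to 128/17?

68/9

Expand x = 128/17 as a continued fraction with the Euclidean algorithm:
  128 = 7*17 + 9, so a_0 = 7.
  17 = 1*9 + 8, so a_1 = 1.
  9 = 1*8 + 1, so a_2 = 1.
  8 = 8*1 + 0, so a_3 = 8.
so x = [7; 1, 1, 8].
Convergents (p_i = a_i*p_{i-1} + p_{i-2}, q_i = a_i*q_{i-1} + q_{i-2} with p_{-2}=0, p_{-1}=1, q_{-2}=1, q_{-1}=0), until the denominator exceeds 9:
  i=0: a_0=7, p_0 = 7*1 + 0 = 7, q_0 = 7*0 + 1 = 1.
  i=1: a_1=1, p_1 = 1*7 + 1 = 8, q_1 = 1*1 + 0 = 1.
  i=2: a_2=1, p_2 = 1*8 + 7 = 15, q_2 = 1*1 + 1 = 2.
  i=3: a_3=8, p_3 = 8*15 + 8 = 128, q_3 = 8*2 + 1 = 17.
q_3 = 17 > 9, so the last convergent with denominator <= 9 is p_2/q_2 = 15/2.
The closest fraction with denominator <= 9 is either p_2/q_2 or the intermediate fraction (k*p_2 + p_1)/(k*q_2 + q_1) with the largest k >= 1 whose denominator stays <= 9; these approach x as k grows, and every other convergent or intermediate fraction in range is farther away.
Largest k: floor((9 - q_1)/q_2) = floor((9 - 1)/2) = 4.
That gives (4*15 + 8)/(4*2 + 1) = 68/9.
Compare the errors: |x - 15/2| = |128*2 - 15*17|/(17*2) = 1/34, and |x - 68/9| = |128*9 - 68*17|/(17*9) = 4/153.
Cross-multiplying, 4*34 = 136 < 153 = 1*153, so 4/153 is smaller: the intermediate fraction 68/9 is closer to x than 15/2.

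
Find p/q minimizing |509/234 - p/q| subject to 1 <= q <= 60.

87/40

Expand x = 509/234 as a continued fraction with the Euclidean algorithm:
  509 = 2*234 + 41, so a_0 = 2.
  234 = 5*41 + 29, so a_1 = 5.
  41 = 1*29 + 12, so a_2 = 1.
  29 = 2*12 + 5, so a_3 = 2.
  12 = 2*5 + 2, so a_4 = 2.
  5 = 2*2 + 1, so a_5 = 2.
  2 = 2*1 + 0, so a_6 = 2.
so x = [2; 5, 1, 2, 2, 2, 2].
Convergents (p_i = a_i*p_{i-1} + p_{i-2}, q_i = a_i*q_{i-1} + q_{i-2} with p_{-2}=0, p_{-1}=1, q_{-2}=1, q_{-1}=0), until the denominator exceeds 60:
  i=0: a_0=2, p_0 = 2*1 + 0 = 2, q_0 = 2*0 + 1 = 1.
  i=1: a_1=5, p_1 = 5*2 + 1 = 11, q_1 = 5*1 + 0 = 5.
  i=2: a_2=1, p_2 = 1*11 + 2 = 13, q_2 = 1*5 + 1 = 6.
  i=3: a_3=2, p_3 = 2*13 + 11 = 37, q_3 = 2*6 + 5 = 17.
  i=4: a_4=2, p_4 = 2*37 + 13 = 87, q_4 = 2*17 + 6 = 40.
  i=5: a_5=2, p_5 = 2*87 + 37 = 211, q_5 = 2*40 + 17 = 97.
q_5 = 97 > 60, so the last convergent with denominator <= 60 is p_4/q_4 = 87/40.
The closest fraction with denominator <= 60 is either p_4/q_4 or the intermediate fraction (k*p_4 + p_3)/(k*q_4 + q_3) with the largest k >= 1 whose denominator stays <= 60; these approach x as k grows, and every other convergent or intermediate fraction in range is farther away.
Largest k: floor((60 - q_3)/q_4) = floor((60 - 17)/40) = 1.
That gives (1*87 + 37)/(1*40 + 17) = 124/57.
Compare the errors: |x - 87/40| = |509*40 - 87*234|/(234*40) = 2/9360, and |x - 124/57| = |509*57 - 124*234|/(234*57) = 3/13338.
Cross-multiplying, 2*13338 = 26676 < 28080 = 3*9360, so 2/9360 is smaller: the convergent 87/40 is closer to x than 124/57.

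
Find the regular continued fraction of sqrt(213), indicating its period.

[14; (1, 1, 2, 6, 1, 8, 1, 6, 2, 1, 1, 28)]

Write x_i = (sqrt(213) + m_i)/d_i with (m_0, d_0) = (0, 1). a_0 = floor(sqrt(213)) = 14, since 14^2 = 196 <= 213 < 225 = 15^2.
Iterate m_{i+1} = d_i*a_i - m_i, d_{i+1} = (213 - m_{i+1}^2)/d_i, a_{i+1} = floor((a_0 + m_{i+1})/d_{i+1}):
  m_1 = 1*14 - 0 = 14, d_1 = (213 - 14^2)/1 = 17/1 = 17, a_1 = floor((14 + 14)/17) = 1.
  m_2 = 17*1 - 14 = 3, d_2 = (213 - 3^2)/17 = 204/17 = 12, a_2 = floor((14 + 3)/12) = 1.
  m_3 = 12*1 - 3 = 9, d_3 = (213 - 9^2)/12 = 132/12 = 11, a_3 = floor((14 + 9)/11) = 2.
  m_4 = 11*2 - 9 = 13, d_4 = (213 - 13^2)/11 = 44/11 = 4, a_4 = floor((14 + 13)/4) = 6.
  m_5 = 4*6 - 13 = 11, d_5 = (213 - 11^2)/4 = 92/4 = 23, a_5 = floor((14 + 11)/23) = 1.
  m_6 = 23*1 - 11 = 12, d_6 = (213 - 12^2)/23 = 69/23 = 3, a_6 = floor((14 + 12)/3) = 8.
  m_7 = 3*8 - 12 = 12, d_7 = (213 - 12^2)/3 = 69/3 = 23, a_7 = floor((14 + 12)/23) = 1.
  m_8 = 23*1 - 12 = 11, d_8 = (213 - 11^2)/23 = 92/23 = 4, a_8 = floor((14 + 11)/4) = 6.
  m_9 = 4*6 - 11 = 13, d_9 = (213 - 13^2)/4 = 44/4 = 11, a_9 = floor((14 + 13)/11) = 2.
  m_10 = 11*2 - 13 = 9, d_10 = (213 - 9^2)/11 = 132/11 = 12, a_10 = floor((14 + 9)/12) = 1.
  m_11 = 12*1 - 9 = 3, d_11 = (213 - 3^2)/12 = 204/12 = 17, a_11 = floor((14 + 3)/17) = 1.
  m_12 = 17*1 - 3 = 14, d_12 = (213 - 14^2)/17 = 17/17 = 1, a_12 = floor((14 + 14)/1) = 28.
  m_13 = 1*28 - 14 = 14, d_13 = (213 - 14^2)/1 = 17/1 = 17: (m_13, d_13) = (m_1, d_1) = (14, 17), so from here the quotients repeat a_1, ..., a_12; the period length is 12.
Hence the expansion of sqrt(213) is a_0 = 14 followed by the repeating block 1, 1, 2, 6, 1, 8, 1, 6, 2, 1, 1, 28 (period 12).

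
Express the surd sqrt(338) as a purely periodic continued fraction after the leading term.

Write x_i = (sqrt(338) + m_i)/d_i with (m_0, d_0) = (0, 1). a_0 = floor(sqrt(338)) = 18, since 18^2 = 324 <= 338 < 361 = 19^2.
Iterate m_{i+1} = d_i*a_i - m_i, d_{i+1} = (338 - m_{i+1}^2)/d_i, a_{i+1} = floor((a_0 + m_{i+1})/d_{i+1}):
  m_1 = 1*18 - 0 = 18, d_1 = (338 - 18^2)/1 = 14/1 = 14, a_1 = floor((18 + 18)/14) = 2.
  m_2 = 14*2 - 18 = 10, d_2 = (338 - 10^2)/14 = 238/14 = 17, a_2 = floor((18 + 10)/17) = 1.
  m_3 = 17*1 - 10 = 7, d_3 = (338 - 7^2)/17 = 289/17 = 17, a_3 = floor((18 + 7)/17) = 1.
  m_4 = 17*1 - 7 = 10, d_4 = (338 - 10^2)/17 = 238/17 = 14, a_4 = floor((18 + 10)/14) = 2.
  m_5 = 14*2 - 10 = 18, d_5 = (338 - 18^2)/14 = 14/14 = 1, a_5 = floor((18 + 18)/1) = 36.
  m_6 = 1*36 - 18 = 18, d_6 = (338 - 18^2)/1 = 14/1 = 14: (m_6, d_6) = (m_1, d_1) = (18, 14), so from here the quotients repeat a_1, ..., a_5; the period length is 5.
Hence the expansion of sqrt(338) is a_0 = 18 followed by the repeating block 2, 1, 1, 2, 36 (period 5).

[18; (2, 1, 1, 2, 36)]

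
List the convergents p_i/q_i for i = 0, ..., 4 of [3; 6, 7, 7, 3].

Using the convergent recurrence p_i = a_i*p_{i-1} + p_{i-2}, q_i = a_i*q_{i-1} + q_{i-2} with p_{-2}=0, p_{-1}=1, q_{-2}=1, q_{-1}=0:
  i=0: a_0=3, p_0 = 3*1 + 0 = 3, q_0 = 3*0 + 1 = 1.
  i=1: a_1=6, p_1 = 6*3 + 1 = 19, q_1 = 6*1 + 0 = 6.
  i=2: a_2=7, p_2 = 7*19 + 3 = 136, q_2 = 7*6 + 1 = 43.
  i=3: a_3=7, p_3 = 7*136 + 19 = 971, q_3 = 7*43 + 6 = 307.
  i=4: a_4=3, p_4 = 3*971 + 136 = 3049, q_4 = 3*307 + 43 = 964.

3/1, 19/6, 136/43, 971/307, 3049/964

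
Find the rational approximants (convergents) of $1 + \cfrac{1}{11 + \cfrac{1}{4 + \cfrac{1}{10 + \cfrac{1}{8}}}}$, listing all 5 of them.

1/1, 12/11, 49/45, 502/461, 4065/3733

Using the convergent recurrence p_i = a_i*p_{i-1} + p_{i-2}, q_i = a_i*q_{i-1} + q_{i-2} with p_{-2}=0, p_{-1}=1, q_{-2}=1, q_{-1}=0:
  i=0: a_0=1, p_0 = 1*1 + 0 = 1, q_0 = 1*0 + 1 = 1.
  i=1: a_1=11, p_1 = 11*1 + 1 = 12, q_1 = 11*1 + 0 = 11.
  i=2: a_2=4, p_2 = 4*12 + 1 = 49, q_2 = 4*11 + 1 = 45.
  i=3: a_3=10, p_3 = 10*49 + 12 = 502, q_3 = 10*45 + 11 = 461.
  i=4: a_4=8, p_4 = 8*502 + 49 = 4065, q_4 = 8*461 + 45 = 3733.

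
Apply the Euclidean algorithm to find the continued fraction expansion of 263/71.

[3; 1, 2, 2, 1, 1, 1, 2]

Run the Euclidean algorithm on 263 and 71; the successive quotients are the partial quotients a_0, a_1, ... (each step inverts the fractional part left over by the previous one):
  263 = 3*71 + 50, so a_0 = 3.
  71 = 1*50 + 21, so a_1 = 1.
  50 = 2*21 + 8, so a_2 = 2.
  21 = 2*8 + 5, so a_3 = 2.
  8 = 1*5 + 3, so a_4 = 1.
  5 = 1*3 + 2, so a_5 = 1.
  3 = 1*2 + 1, so a_6 = 1.
  2 = 2*1 + 0, so a_7 = 2.
The remainder reaches 0 after 8 divisions, so the expansion has 8 partial quotients, read off in order.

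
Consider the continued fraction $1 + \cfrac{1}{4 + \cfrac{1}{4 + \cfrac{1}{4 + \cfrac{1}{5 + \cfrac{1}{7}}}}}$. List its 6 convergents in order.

Using the convergent recurrence p_i = a_i*p_{i-1} + p_{i-2}, q_i = a_i*q_{i-1} + q_{i-2} with p_{-2}=0, p_{-1}=1, q_{-2}=1, q_{-1}=0:
  i=0: a_0=1, p_0 = 1*1 + 0 = 1, q_0 = 1*0 + 1 = 1.
  i=1: a_1=4, p_1 = 4*1 + 1 = 5, q_1 = 4*1 + 0 = 4.
  i=2: a_2=4, p_2 = 4*5 + 1 = 21, q_2 = 4*4 + 1 = 17.
  i=3: a_3=4, p_3 = 4*21 + 5 = 89, q_3 = 4*17 + 4 = 72.
  i=4: a_4=5, p_4 = 5*89 + 21 = 466, q_4 = 5*72 + 17 = 377.
  i=5: a_5=7, p_5 = 7*466 + 89 = 3351, q_5 = 7*377 + 72 = 2711.

1/1, 5/4, 21/17, 89/72, 466/377, 3351/2711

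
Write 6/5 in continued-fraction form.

[1; 5]

Run the Euclidean algorithm on 6 and 5; the successive quotients are the partial quotients a_0, a_1, ... (each step inverts the fractional part left over by the previous one):
  6 = 1*5 + 1, so a_0 = 1.
  5 = 5*1 + 0, so a_1 = 5.
The remainder reaches 0 after 2 divisions, so the expansion has 2 partial quotients, read off in order.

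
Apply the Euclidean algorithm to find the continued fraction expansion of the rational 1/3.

[0; 3]

Run the Euclidean algorithm on 1 and 3; the successive quotients are the partial quotients a_0, a_1, ... (each step inverts the fractional part left over by the previous one):
  1 = 0*3 + 1, so a_0 = 0.
  3 = 3*1 + 0, so a_1 = 3.
The remainder reaches 0 after 2 divisions, so the expansion has 2 partial quotients, read off in order.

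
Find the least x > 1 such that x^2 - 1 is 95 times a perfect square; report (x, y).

First expand sqrt(95) as a continued fraction. With x_i = (sqrt(95) + m_i)/d_i and (m_0, d_0) = (0, 1): a_0 = floor(sqrt(95)) = 9, since 9^2 = 81 <= 95 < 100 = 10^2.
Iterate m_{i+1} = d_i*a_i - m_i, d_{i+1} = (95 - m_{i+1}^2)/d_i, a_{i+1} = floor((a_0 + m_{i+1})/d_{i+1}):
  m_1 = 1*9 - 0 = 9, d_1 = (95 - 9^2)/1 = 14/1 = 14, a_1 = floor((9 + 9)/14) = 1.
  m_2 = 14*1 - 9 = 5, d_2 = (95 - 5^2)/14 = 70/14 = 5, a_2 = floor((9 + 5)/5) = 2.
  m_3 = 5*2 - 5 = 5, d_3 = (95 - 5^2)/5 = 70/5 = 14, a_3 = floor((9 + 5)/14) = 1.
  m_4 = 14*1 - 5 = 9, d_4 = (95 - 9^2)/14 = 14/14 = 1, a_4 = floor((9 + 9)/1) = 18.
  m_5 = 1*18 - 9 = 9, d_5 = (95 - 9^2)/1 = 14/1 = 14: (m_5, d_5) = (m_1, d_1) = (9, 14), so from here the quotients repeat a_1, ..., a_4; the period length is 4.
So sqrt(95) = [9; (1, 2, 1, 18)] with period length k = 4.
k is even, so the fundamental solution of x^2 - 95y^2 = 1 is (p_{k-1}, q_{k-1}) = (p_3, q_3); compute convergents through index 3.
Convergents (p_i = a_i*p_{i-1} + p_{i-2}, q_i = a_i*q_{i-1} + q_{i-2} with p_{-2}=0, p_{-1}=1, q_{-2}=1, q_{-1}=0):
  i=0: a_0=9, p_0 = 9*1 + 0 = 9, q_0 = 9*0 + 1 = 1.
  i=1: a_1=1, p_1 = 1*9 + 1 = 10, q_1 = 1*1 + 0 = 1.
  i=2: a_2=2, p_2 = 2*10 + 9 = 29, q_2 = 2*1 + 1 = 3.
  i=3: a_3=1, p_3 = 1*29 + 10 = 39, q_3 = 1*3 + 1 = 4.
Check: 39^2 - 95*4^2 = 1521 - 1520 = 1, so (x, y) = (39, 4) solves the equation, and by the theorem it is the least positive solution.

(x, y) = (39, 4)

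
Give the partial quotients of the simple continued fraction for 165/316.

Run the Euclidean algorithm on 165 and 316; the successive quotients are the partial quotients a_0, a_1, ... (each step inverts the fractional part left over by the previous one):
  165 = 0*316 + 165, so a_0 = 0.
  316 = 1*165 + 151, so a_1 = 1.
  165 = 1*151 + 14, so a_2 = 1.
  151 = 10*14 + 11, so a_3 = 10.
  14 = 1*11 + 3, so a_4 = 1.
  11 = 3*3 + 2, so a_5 = 3.
  3 = 1*2 + 1, so a_6 = 1.
  2 = 2*1 + 0, so a_7 = 2.
The remainder reaches 0 after 8 divisions, so the expansion has 8 partial quotients, read off in order.

[0; 1, 1, 10, 1, 3, 1, 2]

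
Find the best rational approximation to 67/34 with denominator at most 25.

49/25

Expand x = 67/34 as a continued fraction with the Euclidean algorithm:
  67 = 1*34 + 33, so a_0 = 1.
  34 = 1*33 + 1, so a_1 = 1.
  33 = 33*1 + 0, so a_2 = 33.
so x = [1; 1, 33].
Convergents (p_i = a_i*p_{i-1} + p_{i-2}, q_i = a_i*q_{i-1} + q_{i-2} with p_{-2}=0, p_{-1}=1, q_{-2}=1, q_{-1}=0), until the denominator exceeds 25:
  i=0: a_0=1, p_0 = 1*1 + 0 = 1, q_0 = 1*0 + 1 = 1.
  i=1: a_1=1, p_1 = 1*1 + 1 = 2, q_1 = 1*1 + 0 = 1.
  i=2: a_2=33, p_2 = 33*2 + 1 = 67, q_2 = 33*1 + 1 = 34.
q_2 = 34 > 25, so the last convergent with denominator <= 25 is p_1/q_1 = 2/1.
The closest fraction with denominator <= 25 is either p_1/q_1 or the intermediate fraction (k*p_1 + p_0)/(k*q_1 + q_0) with the largest k >= 1 whose denominator stays <= 25; these approach x as k grows, and every other convergent or intermediate fraction in range is farther away.
Largest k: floor((25 - q_0)/q_1) = floor((25 - 1)/1) = 24.
That gives (24*2 + 1)/(24*1 + 1) = 49/25.
Compare the errors: |x - 2/1| = |67*1 - 2*34|/(34*1) = 1/34, and |x - 49/25| = |67*25 - 49*34|/(34*25) = 9/850.
Cross-multiplying, 9*34 = 306 < 850 = 1*850, so 9/850 is smaller: the intermediate fraction 49/25 is closer to x than 2/1.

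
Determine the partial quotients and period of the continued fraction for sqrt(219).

[14; (1, 3, 1, 28)]

Write x_i = (sqrt(219) + m_i)/d_i with (m_0, d_0) = (0, 1). a_0 = floor(sqrt(219)) = 14, since 14^2 = 196 <= 219 < 225 = 15^2.
Iterate m_{i+1} = d_i*a_i - m_i, d_{i+1} = (219 - m_{i+1}^2)/d_i, a_{i+1} = floor((a_0 + m_{i+1})/d_{i+1}):
  m_1 = 1*14 - 0 = 14, d_1 = (219 - 14^2)/1 = 23/1 = 23, a_1 = floor((14 + 14)/23) = 1.
  m_2 = 23*1 - 14 = 9, d_2 = (219 - 9^2)/23 = 138/23 = 6, a_2 = floor((14 + 9)/6) = 3.
  m_3 = 6*3 - 9 = 9, d_3 = (219 - 9^2)/6 = 138/6 = 23, a_3 = floor((14 + 9)/23) = 1.
  m_4 = 23*1 - 9 = 14, d_4 = (219 - 14^2)/23 = 23/23 = 1, a_4 = floor((14 + 14)/1) = 28.
  m_5 = 1*28 - 14 = 14, d_5 = (219 - 14^2)/1 = 23/1 = 23: (m_5, d_5) = (m_1, d_1) = (14, 23), so from here the quotients repeat a_1, ..., a_4; the period length is 4.
Hence the expansion of sqrt(219) is a_0 = 14 followed by the repeating block 1, 3, 1, 28 (period 4).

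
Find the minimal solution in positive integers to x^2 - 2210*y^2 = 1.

First expand sqrt(2210) as a continued fraction. With x_i = (sqrt(2210) + m_i)/d_i and (m_0, d_0) = (0, 1): a_0 = floor(sqrt(2210)) = 47, since 47^2 = 2209 <= 2210 < 2304 = 48^2.
Iterate m_{i+1} = d_i*a_i - m_i, d_{i+1} = (2210 - m_{i+1}^2)/d_i, a_{i+1} = floor((a_0 + m_{i+1})/d_{i+1}):
  m_1 = 1*47 - 0 = 47, d_1 = (2210 - 47^2)/1 = 1/1 = 1, a_1 = floor((47 + 47)/1) = 94.
  m_2 = 1*94 - 47 = 47, d_2 = (2210 - 47^2)/1 = 1/1 = 1: (m_2, d_2) = (m_1, d_1) = (47, 1), so from here the quotient a_1 repeats; the period length is 1.
So sqrt(2210) = [47; (94)] with period length k = 1.
k is odd, so (p_{k-1}, q_{k-1}) only solves x^2 - 2210y^2 = -1 and the fundamental solution of x^2 - 2210y^2 = 1 is (p_{2k-1}, q_{2k-1}) = (p_1, q_1); compute convergents through index 1, running through the period twice.
Convergents (p_i = a_i*p_{i-1} + p_{i-2}, q_i = a_i*q_{i-1} + q_{i-2} with p_{-2}=0, p_{-1}=1, q_{-2}=1, q_{-1}=0):
  i=0: a_0=47, p_0 = 47*1 + 0 = 47, q_0 = 47*0 + 1 = 1.
  i=1: a_1=94, p_1 = 94*47 + 1 = 4419, q_1 = 94*1 + 0 = 94.
Indeed p_0^2 - 2210*q_0^2 = 2209 - 2210 = -1, not +1.
Check: 4419^2 - 2210*94^2 = 19527561 - 19527560 = 1, so (x, y) = (4419, 94) solves the equation, and by the theorem it is the least positive solution.

(x, y) = (4419, 94)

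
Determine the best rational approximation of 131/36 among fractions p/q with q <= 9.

29/8

Expand x = 131/36 as a continued fraction with the Euclidean algorithm:
  131 = 3*36 + 23, so a_0 = 3.
  36 = 1*23 + 13, so a_1 = 1.
  23 = 1*13 + 10, so a_2 = 1.
  13 = 1*10 + 3, so a_3 = 1.
  10 = 3*3 + 1, so a_4 = 3.
  3 = 3*1 + 0, so a_5 = 3.
so x = [3; 1, 1, 1, 3, 3].
Convergents (p_i = a_i*p_{i-1} + p_{i-2}, q_i = a_i*q_{i-1} + q_{i-2} with p_{-2}=0, p_{-1}=1, q_{-2}=1, q_{-1}=0), until the denominator exceeds 9:
  i=0: a_0=3, p_0 = 3*1 + 0 = 3, q_0 = 3*0 + 1 = 1.
  i=1: a_1=1, p_1 = 1*3 + 1 = 4, q_1 = 1*1 + 0 = 1.
  i=2: a_2=1, p_2 = 1*4 + 3 = 7, q_2 = 1*1 + 1 = 2.
  i=3: a_3=1, p_3 = 1*7 + 4 = 11, q_3 = 1*2 + 1 = 3.
  i=4: a_4=3, p_4 = 3*11 + 7 = 40, q_4 = 3*3 + 2 = 11.
q_4 = 11 > 9, so the last convergent with denominator <= 9 is p_3/q_3 = 11/3.
The closest fraction with denominator <= 9 is either p_3/q_3 or the intermediate fraction (k*p_3 + p_2)/(k*q_3 + q_2) with the largest k >= 1 whose denominator stays <= 9; these approach x as k grows, and every other convergent or intermediate fraction in range is farther away.
Largest k: floor((9 - q_2)/q_3) = floor((9 - 2)/3) = 2.
That gives (2*11 + 7)/(2*3 + 2) = 29/8.
Compare the errors: |x - 11/3| = |131*3 - 11*36|/(36*3) = 3/108, and |x - 29/8| = |131*8 - 29*36|/(36*8) = 4/288.
Cross-multiplying, 4*108 = 432 < 864 = 3*288, so 4/288 is smaller: the intermediate fraction 29/8 is closer to x than 11/3.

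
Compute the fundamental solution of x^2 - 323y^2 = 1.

First expand sqrt(323) as a continued fraction. With x_i = (sqrt(323) + m_i)/d_i and (m_0, d_0) = (0, 1): a_0 = floor(sqrt(323)) = 17, since 17^2 = 289 <= 323 < 324 = 18^2.
Iterate m_{i+1} = d_i*a_i - m_i, d_{i+1} = (323 - m_{i+1}^2)/d_i, a_{i+1} = floor((a_0 + m_{i+1})/d_{i+1}):
  m_1 = 1*17 - 0 = 17, d_1 = (323 - 17^2)/1 = 34/1 = 34, a_1 = floor((17 + 17)/34) = 1.
  m_2 = 34*1 - 17 = 17, d_2 = (323 - 17^2)/34 = 34/34 = 1, a_2 = floor((17 + 17)/1) = 34.
  m_3 = 1*34 - 17 = 17, d_3 = (323 - 17^2)/1 = 34/1 = 34: (m_3, d_3) = (m_1, d_1) = (17, 34), so from here the quotients repeat a_1, a_2; the period length is 2.
So sqrt(323) = [17; (1, 34)] with period length k = 2.
k is even, so the fundamental solution of x^2 - 323y^2 = 1 is (p_{k-1}, q_{k-1}) = (p_1, q_1); compute convergents through index 1.
Convergents (p_i = a_i*p_{i-1} + p_{i-2}, q_i = a_i*q_{i-1} + q_{i-2} with p_{-2}=0, p_{-1}=1, q_{-2}=1, q_{-1}=0):
  i=0: a_0=17, p_0 = 17*1 + 0 = 17, q_0 = 17*0 + 1 = 1.
  i=1: a_1=1, p_1 = 1*17 + 1 = 18, q_1 = 1*1 + 0 = 1.
Check: 18^2 - 323*1^2 = 324 - 323 = 1, so (x, y) = (18, 1) solves the equation, and by the theorem it is the least positive solution.

(x, y) = (18, 1)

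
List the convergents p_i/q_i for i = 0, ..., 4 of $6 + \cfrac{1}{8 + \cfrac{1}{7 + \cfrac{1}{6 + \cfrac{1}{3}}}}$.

6/1, 49/8, 349/57, 2143/350, 6778/1107

Using the convergent recurrence p_i = a_i*p_{i-1} + p_{i-2}, q_i = a_i*q_{i-1} + q_{i-2} with p_{-2}=0, p_{-1}=1, q_{-2}=1, q_{-1}=0:
  i=0: a_0=6, p_0 = 6*1 + 0 = 6, q_0 = 6*0 + 1 = 1.
  i=1: a_1=8, p_1 = 8*6 + 1 = 49, q_1 = 8*1 + 0 = 8.
  i=2: a_2=7, p_2 = 7*49 + 6 = 349, q_2 = 7*8 + 1 = 57.
  i=3: a_3=6, p_3 = 6*349 + 49 = 2143, q_3 = 6*57 + 8 = 350.
  i=4: a_4=3, p_4 = 3*2143 + 349 = 6778, q_4 = 3*350 + 57 = 1107.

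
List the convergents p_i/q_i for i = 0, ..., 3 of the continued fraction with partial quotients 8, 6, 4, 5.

Using the convergent recurrence p_i = a_i*p_{i-1} + p_{i-2}, q_i = a_i*q_{i-1} + q_{i-2} with p_{-2}=0, p_{-1}=1, q_{-2}=1, q_{-1}=0:
  i=0: a_0=8, p_0 = 8*1 + 0 = 8, q_0 = 8*0 + 1 = 1.
  i=1: a_1=6, p_1 = 6*8 + 1 = 49, q_1 = 6*1 + 0 = 6.
  i=2: a_2=4, p_2 = 4*49 + 8 = 204, q_2 = 4*6 + 1 = 25.
  i=3: a_3=5, p_3 = 5*204 + 49 = 1069, q_3 = 5*25 + 6 = 131.

8/1, 49/6, 204/25, 1069/131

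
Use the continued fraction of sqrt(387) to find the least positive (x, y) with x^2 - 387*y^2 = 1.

(x, y) = (3482, 177)

First expand sqrt(387) as a continued fraction. With x_i = (sqrt(387) + m_i)/d_i and (m_0, d_0) = (0, 1): a_0 = floor(sqrt(387)) = 19, since 19^2 = 361 <= 387 < 400 = 20^2.
Iterate m_{i+1} = d_i*a_i - m_i, d_{i+1} = (387 - m_{i+1}^2)/d_i, a_{i+1} = floor((a_0 + m_{i+1})/d_{i+1}):
  m_1 = 1*19 - 0 = 19, d_1 = (387 - 19^2)/1 = 26/1 = 26, a_1 = floor((19 + 19)/26) = 1.
  m_2 = 26*1 - 19 = 7, d_2 = (387 - 7^2)/26 = 338/26 = 13, a_2 = floor((19 + 7)/13) = 2.
  m_3 = 13*2 - 7 = 19, d_3 = (387 - 19^2)/13 = 26/13 = 2, a_3 = floor((19 + 19)/2) = 19.
  m_4 = 2*19 - 19 = 19, d_4 = (387 - 19^2)/2 = 26/2 = 13, a_4 = floor((19 + 19)/13) = 2.
  m_5 = 13*2 - 19 = 7, d_5 = (387 - 7^2)/13 = 338/13 = 26, a_5 = floor((19 + 7)/26) = 1.
  m_6 = 26*1 - 7 = 19, d_6 = (387 - 19^2)/26 = 26/26 = 1, a_6 = floor((19 + 19)/1) = 38.
  m_7 = 1*38 - 19 = 19, d_7 = (387 - 19^2)/1 = 26/1 = 26: (m_7, d_7) = (m_1, d_1) = (19, 26), so from here the quotients repeat a_1, ..., a_6; the period length is 6.
So sqrt(387) = [19; (1, 2, 19, 2, 1, 38)] with period length k = 6.
k is even, so the fundamental solution of x^2 - 387y^2 = 1 is (p_{k-1}, q_{k-1}) = (p_5, q_5); compute convergents through index 5.
Convergents (p_i = a_i*p_{i-1} + p_{i-2}, q_i = a_i*q_{i-1} + q_{i-2} with p_{-2}=0, p_{-1}=1, q_{-2}=1, q_{-1}=0):
  i=0: a_0=19, p_0 = 19*1 + 0 = 19, q_0 = 19*0 + 1 = 1.
  i=1: a_1=1, p_1 = 1*19 + 1 = 20, q_1 = 1*1 + 0 = 1.
  i=2: a_2=2, p_2 = 2*20 + 19 = 59, q_2 = 2*1 + 1 = 3.
  i=3: a_3=19, p_3 = 19*59 + 20 = 1141, q_3 = 19*3 + 1 = 58.
  i=4: a_4=2, p_4 = 2*1141 + 59 = 2341, q_4 = 2*58 + 3 = 119.
  i=5: a_5=1, p_5 = 1*2341 + 1141 = 3482, q_5 = 1*119 + 58 = 177.
Check: 3482^2 - 387*177^2 = 12124324 - 12124323 = 1, so (x, y) = (3482, 177) solves the equation, and by the theorem it is the least positive solution.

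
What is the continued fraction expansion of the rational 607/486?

Run the Euclidean algorithm on 607 and 486; the successive quotients are the partial quotients a_0, a_1, ... (each step inverts the fractional part left over by the previous one):
  607 = 1*486 + 121, so a_0 = 1.
  486 = 4*121 + 2, so a_1 = 4.
  121 = 60*2 + 1, so a_2 = 60.
  2 = 2*1 + 0, so a_3 = 2.
The remainder reaches 0 after 4 divisions, so the expansion has 4 partial quotients, read off in order.

[1; 4, 60, 2]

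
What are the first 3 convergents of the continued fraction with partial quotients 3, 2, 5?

Using the convergent recurrence p_i = a_i*p_{i-1} + p_{i-2}, q_i = a_i*q_{i-1} + q_{i-2} with p_{-2}=0, p_{-1}=1, q_{-2}=1, q_{-1}=0:
  i=0: a_0=3, p_0 = 3*1 + 0 = 3, q_0 = 3*0 + 1 = 1.
  i=1: a_1=2, p_1 = 2*3 + 1 = 7, q_1 = 2*1 + 0 = 2.
  i=2: a_2=5, p_2 = 5*7 + 3 = 38, q_2 = 5*2 + 1 = 11.

3/1, 7/2, 38/11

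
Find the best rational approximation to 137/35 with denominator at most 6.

23/6

Expand x = 137/35 as a continued fraction with the Euclidean algorithm:
  137 = 3*35 + 32, so a_0 = 3.
  35 = 1*32 + 3, so a_1 = 1.
  32 = 10*3 + 2, so a_2 = 10.
  3 = 1*2 + 1, so a_3 = 1.
  2 = 2*1 + 0, so a_4 = 2.
so x = [3; 1, 10, 1, 2].
Convergents (p_i = a_i*p_{i-1} + p_{i-2}, q_i = a_i*q_{i-1} + q_{i-2} with p_{-2}=0, p_{-1}=1, q_{-2}=1, q_{-1}=0), until the denominator exceeds 6:
  i=0: a_0=3, p_0 = 3*1 + 0 = 3, q_0 = 3*0 + 1 = 1.
  i=1: a_1=1, p_1 = 1*3 + 1 = 4, q_1 = 1*1 + 0 = 1.
  i=2: a_2=10, p_2 = 10*4 + 3 = 43, q_2 = 10*1 + 1 = 11.
q_2 = 11 > 6, so the last convergent with denominator <= 6 is p_1/q_1 = 4/1.
The closest fraction with denominator <= 6 is either p_1/q_1 or the intermediate fraction (k*p_1 + p_0)/(k*q_1 + q_0) with the largest k >= 1 whose denominator stays <= 6; these approach x as k grows, and every other convergent or intermediate fraction in range is farther away.
Largest k: floor((6 - q_0)/q_1) = floor((6 - 1)/1) = 5.
That gives (5*4 + 3)/(5*1 + 1) = 23/6.
Compare the errors: |x - 4/1| = |137*1 - 4*35|/(35*1) = 3/35, and |x - 23/6| = |137*6 - 23*35|/(35*6) = 17/210.
Cross-multiplying, 17*35 = 595 < 630 = 3*210, so 17/210 is smaller: the intermediate fraction 23/6 is closer to x than 4/1.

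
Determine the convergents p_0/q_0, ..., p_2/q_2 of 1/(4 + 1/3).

0/1, 1/4, 3/13

Using the convergent recurrence p_i = a_i*p_{i-1} + p_{i-2}, q_i = a_i*q_{i-1} + q_{i-2} with p_{-2}=0, p_{-1}=1, q_{-2}=1, q_{-1}=0:
  i=0: a_0=0, p_0 = 0*1 + 0 = 0, q_0 = 0*0 + 1 = 1.
  i=1: a_1=4, p_1 = 4*0 + 1 = 1, q_1 = 4*1 + 0 = 4.
  i=2: a_2=3, p_2 = 3*1 + 0 = 3, q_2 = 3*4 + 1 = 13.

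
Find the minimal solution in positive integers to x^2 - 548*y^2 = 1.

(x, y) = (6083073, 259856)

First expand sqrt(548) as a continued fraction. With x_i = (sqrt(548) + m_i)/d_i and (m_0, d_0) = (0, 1): a_0 = floor(sqrt(548)) = 23, since 23^2 = 529 <= 548 < 576 = 24^2.
Iterate m_{i+1} = d_i*a_i - m_i, d_{i+1} = (548 - m_{i+1}^2)/d_i, a_{i+1} = floor((a_0 + m_{i+1})/d_{i+1}):
  m_1 = 1*23 - 0 = 23, d_1 = (548 - 23^2)/1 = 19/1 = 19, a_1 = floor((23 + 23)/19) = 2.
  m_2 = 19*2 - 23 = 15, d_2 = (548 - 15^2)/19 = 323/19 = 17, a_2 = floor((23 + 15)/17) = 2.
  m_3 = 17*2 - 15 = 19, d_3 = (548 - 19^2)/17 = 187/17 = 11, a_3 = floor((23 + 19)/11) = 3.
  m_4 = 11*3 - 19 = 14, d_4 = (548 - 14^2)/11 = 352/11 = 32, a_4 = floor((23 + 14)/32) = 1.
  m_5 = 32*1 - 14 = 18, d_5 = (548 - 18^2)/32 = 224/32 = 7, a_5 = floor((23 + 18)/7) = 5.
  m_6 = 7*5 - 18 = 17, d_6 = (548 - 17^2)/7 = 259/7 = 37, a_6 = floor((23 + 17)/37) = 1.
  m_7 = 37*1 - 17 = 20, d_7 = (548 - 20^2)/37 = 148/37 = 4, a_7 = floor((23 + 20)/4) = 10.
  m_8 = 4*10 - 20 = 20, d_8 = (548 - 20^2)/4 = 148/4 = 37, a_8 = floor((23 + 20)/37) = 1.
  m_9 = 37*1 - 20 = 17, d_9 = (548 - 17^2)/37 = 259/37 = 7, a_9 = floor((23 + 17)/7) = 5.
  m_10 = 7*5 - 17 = 18, d_10 = (548 - 18^2)/7 = 224/7 = 32, a_10 = floor((23 + 18)/32) = 1.
  m_11 = 32*1 - 18 = 14, d_11 = (548 - 14^2)/32 = 352/32 = 11, a_11 = floor((23 + 14)/11) = 3.
  m_12 = 11*3 - 14 = 19, d_12 = (548 - 19^2)/11 = 187/11 = 17, a_12 = floor((23 + 19)/17) = 2.
  m_13 = 17*2 - 19 = 15, d_13 = (548 - 15^2)/17 = 323/17 = 19, a_13 = floor((23 + 15)/19) = 2.
  m_14 = 19*2 - 15 = 23, d_14 = (548 - 23^2)/19 = 19/19 = 1, a_14 = floor((23 + 23)/1) = 46.
  m_15 = 1*46 - 23 = 23, d_15 = (548 - 23^2)/1 = 19/1 = 19: (m_15, d_15) = (m_1, d_1) = (23, 19), so from here the quotients repeat a_1, ..., a_14; the period length is 14.
So sqrt(548) = [23; (2, 2, 3, 1, 5, 1, 10, 1, 5, 1, 3, 2, 2, 46)] with period length k = 14.
k is even, so the fundamental solution of x^2 - 548y^2 = 1 is (p_{k-1}, q_{k-1}) = (p_13, q_13); compute convergents through index 13.
Convergents (p_i = a_i*p_{i-1} + p_{i-2}, q_i = a_i*q_{i-1} + q_{i-2} with p_{-2}=0, p_{-1}=1, q_{-2}=1, q_{-1}=0):
  i=0: a_0=23, p_0 = 23*1 + 0 = 23, q_0 = 23*0 + 1 = 1.
  i=1: a_1=2, p_1 = 2*23 + 1 = 47, q_1 = 2*1 + 0 = 2.
  i=2: a_2=2, p_2 = 2*47 + 23 = 117, q_2 = 2*2 + 1 = 5.
  i=3: a_3=3, p_3 = 3*117 + 47 = 398, q_3 = 3*5 + 2 = 17.
  i=4: a_4=1, p_4 = 1*398 + 117 = 515, q_4 = 1*17 + 5 = 22.
  i=5: a_5=5, p_5 = 5*515 + 398 = 2973, q_5 = 5*22 + 17 = 127.
  i=6: a_6=1, p_6 = 1*2973 + 515 = 3488, q_6 = 1*127 + 22 = 149.
  i=7: a_7=10, p_7 = 10*3488 + 2973 = 37853, q_7 = 10*149 + 127 = 1617.
  i=8: a_8=1, p_8 = 1*37853 + 3488 = 41341, q_8 = 1*1617 + 149 = 1766.
  i=9: a_9=5, p_9 = 5*41341 + 37853 = 244558, q_9 = 5*1766 + 1617 = 10447.
  i=10: a_10=1, p_10 = 1*244558 + 41341 = 285899, q_10 = 1*10447 + 1766 = 12213.
  i=11: a_11=3, p_11 = 3*285899 + 244558 = 1102255, q_11 = 3*12213 + 10447 = 47086.
  i=12: a_12=2, p_12 = 2*1102255 + 285899 = 2490409, q_12 = 2*47086 + 12213 = 106385.
  i=13: a_13=2, p_13 = 2*2490409 + 1102255 = 6083073, q_13 = 2*106385 + 47086 = 259856.
Check: 6083073^2 - 548*259856^2 = 37003777123329 - 37003777123328 = 1, so (x, y) = (6083073, 259856) solves the equation, and by the theorem it is the least positive solution.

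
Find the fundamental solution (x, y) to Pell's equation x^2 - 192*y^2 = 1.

First expand sqrt(192) as a continued fraction. With x_i = (sqrt(192) + m_i)/d_i and (m_0, d_0) = (0, 1): a_0 = floor(sqrt(192)) = 13, since 13^2 = 169 <= 192 < 196 = 14^2.
Iterate m_{i+1} = d_i*a_i - m_i, d_{i+1} = (192 - m_{i+1}^2)/d_i, a_{i+1} = floor((a_0 + m_{i+1})/d_{i+1}):
  m_1 = 1*13 - 0 = 13, d_1 = (192 - 13^2)/1 = 23/1 = 23, a_1 = floor((13 + 13)/23) = 1.
  m_2 = 23*1 - 13 = 10, d_2 = (192 - 10^2)/23 = 92/23 = 4, a_2 = floor((13 + 10)/4) = 5.
  m_3 = 4*5 - 10 = 10, d_3 = (192 - 10^2)/4 = 92/4 = 23, a_3 = floor((13 + 10)/23) = 1.
  m_4 = 23*1 - 10 = 13, d_4 = (192 - 13^2)/23 = 23/23 = 1, a_4 = floor((13 + 13)/1) = 26.
  m_5 = 1*26 - 13 = 13, d_5 = (192 - 13^2)/1 = 23/1 = 23: (m_5, d_5) = (m_1, d_1) = (13, 23), so from here the quotients repeat a_1, ..., a_4; the period length is 4.
So sqrt(192) = [13; (1, 5, 1, 26)] with period length k = 4.
k is even, so the fundamental solution of x^2 - 192y^2 = 1 is (p_{k-1}, q_{k-1}) = (p_3, q_3); compute convergents through index 3.
Convergents (p_i = a_i*p_{i-1} + p_{i-2}, q_i = a_i*q_{i-1} + q_{i-2} with p_{-2}=0, p_{-1}=1, q_{-2}=1, q_{-1}=0):
  i=0: a_0=13, p_0 = 13*1 + 0 = 13, q_0 = 13*0 + 1 = 1.
  i=1: a_1=1, p_1 = 1*13 + 1 = 14, q_1 = 1*1 + 0 = 1.
  i=2: a_2=5, p_2 = 5*14 + 13 = 83, q_2 = 5*1 + 1 = 6.
  i=3: a_3=1, p_3 = 1*83 + 14 = 97, q_3 = 1*6 + 1 = 7.
Check: 97^2 - 192*7^2 = 9409 - 9408 = 1, so (x, y) = (97, 7) solves the equation, and by the theorem it is the least positive solution.

(x, y) = (97, 7)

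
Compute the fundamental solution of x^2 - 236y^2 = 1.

(x, y) = (561799, 36570)

First expand sqrt(236) as a continued fraction. With x_i = (sqrt(236) + m_i)/d_i and (m_0, d_0) = (0, 1): a_0 = floor(sqrt(236)) = 15, since 15^2 = 225 <= 236 < 256 = 16^2.
Iterate m_{i+1} = d_i*a_i - m_i, d_{i+1} = (236 - m_{i+1}^2)/d_i, a_{i+1} = floor((a_0 + m_{i+1})/d_{i+1}):
  m_1 = 1*15 - 0 = 15, d_1 = (236 - 15^2)/1 = 11/1 = 11, a_1 = floor((15 + 15)/11) = 2.
  m_2 = 11*2 - 15 = 7, d_2 = (236 - 7^2)/11 = 187/11 = 17, a_2 = floor((15 + 7)/17) = 1.
  m_3 = 17*1 - 7 = 10, d_3 = (236 - 10^2)/17 = 136/17 = 8, a_3 = floor((15 + 10)/8) = 3.
  m_4 = 8*3 - 10 = 14, d_4 = (236 - 14^2)/8 = 40/8 = 5, a_4 = floor((15 + 14)/5) = 5.
  m_5 = 5*5 - 14 = 11, d_5 = (236 - 11^2)/5 = 115/5 = 23, a_5 = floor((15 + 11)/23) = 1.
  m_6 = 23*1 - 11 = 12, d_6 = (236 - 12^2)/23 = 92/23 = 4, a_6 = floor((15 + 12)/4) = 6.
  m_7 = 4*6 - 12 = 12, d_7 = (236 - 12^2)/4 = 92/4 = 23, a_7 = floor((15 + 12)/23) = 1.
  m_8 = 23*1 - 12 = 11, d_8 = (236 - 11^2)/23 = 115/23 = 5, a_8 = floor((15 + 11)/5) = 5.
  m_9 = 5*5 - 11 = 14, d_9 = (236 - 14^2)/5 = 40/5 = 8, a_9 = floor((15 + 14)/8) = 3.
  m_10 = 8*3 - 14 = 10, d_10 = (236 - 10^2)/8 = 136/8 = 17, a_10 = floor((15 + 10)/17) = 1.
  m_11 = 17*1 - 10 = 7, d_11 = (236 - 7^2)/17 = 187/17 = 11, a_11 = floor((15 + 7)/11) = 2.
  m_12 = 11*2 - 7 = 15, d_12 = (236 - 15^2)/11 = 11/11 = 1, a_12 = floor((15 + 15)/1) = 30.
  m_13 = 1*30 - 15 = 15, d_13 = (236 - 15^2)/1 = 11/1 = 11: (m_13, d_13) = (m_1, d_1) = (15, 11), so from here the quotients repeat a_1, ..., a_12; the period length is 12.
So sqrt(236) = [15; (2, 1, 3, 5, 1, 6, 1, 5, 3, 1, 2, 30)] with period length k = 12.
k is even, so the fundamental solution of x^2 - 236y^2 = 1 is (p_{k-1}, q_{k-1}) = (p_11, q_11); compute convergents through index 11.
Convergents (p_i = a_i*p_{i-1} + p_{i-2}, q_i = a_i*q_{i-1} + q_{i-2} with p_{-2}=0, p_{-1}=1, q_{-2}=1, q_{-1}=0):
  i=0: a_0=15, p_0 = 15*1 + 0 = 15, q_0 = 15*0 + 1 = 1.
  i=1: a_1=2, p_1 = 2*15 + 1 = 31, q_1 = 2*1 + 0 = 2.
  i=2: a_2=1, p_2 = 1*31 + 15 = 46, q_2 = 1*2 + 1 = 3.
  i=3: a_3=3, p_3 = 3*46 + 31 = 169, q_3 = 3*3 + 2 = 11.
  i=4: a_4=5, p_4 = 5*169 + 46 = 891, q_4 = 5*11 + 3 = 58.
  i=5: a_5=1, p_5 = 1*891 + 169 = 1060, q_5 = 1*58 + 11 = 69.
  i=6: a_6=6, p_6 = 6*1060 + 891 = 7251, q_6 = 6*69 + 58 = 472.
  i=7: a_7=1, p_7 = 1*7251 + 1060 = 8311, q_7 = 1*472 + 69 = 541.
  i=8: a_8=5, p_8 = 5*8311 + 7251 = 48806, q_8 = 5*541 + 472 = 3177.
  i=9: a_9=3, p_9 = 3*48806 + 8311 = 154729, q_9 = 3*3177 + 541 = 10072.
  i=10: a_10=1, p_10 = 1*154729 + 48806 = 203535, q_10 = 1*10072 + 3177 = 13249.
  i=11: a_11=2, p_11 = 2*203535 + 154729 = 561799, q_11 = 2*13249 + 10072 = 36570.
Check: 561799^2 - 236*36570^2 = 315618116401 - 315618116400 = 1, so (x, y) = (561799, 36570) solves the equation, and by the theorem it is the least positive solution.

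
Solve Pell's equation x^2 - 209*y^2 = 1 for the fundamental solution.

(x, y) = (46551, 3220)

First expand sqrt(209) as a continued fraction. With x_i = (sqrt(209) + m_i)/d_i and (m_0, d_0) = (0, 1): a_0 = floor(sqrt(209)) = 14, since 14^2 = 196 <= 209 < 225 = 15^2.
Iterate m_{i+1} = d_i*a_i - m_i, d_{i+1} = (209 - m_{i+1}^2)/d_i, a_{i+1} = floor((a_0 + m_{i+1})/d_{i+1}):
  m_1 = 1*14 - 0 = 14, d_1 = (209 - 14^2)/1 = 13/1 = 13, a_1 = floor((14 + 14)/13) = 2.
  m_2 = 13*2 - 14 = 12, d_2 = (209 - 12^2)/13 = 65/13 = 5, a_2 = floor((14 + 12)/5) = 5.
  m_3 = 5*5 - 12 = 13, d_3 = (209 - 13^2)/5 = 40/5 = 8, a_3 = floor((14 + 13)/8) = 3.
  m_4 = 8*3 - 13 = 11, d_4 = (209 - 11^2)/8 = 88/8 = 11, a_4 = floor((14 + 11)/11) = 2.
  m_5 = 11*2 - 11 = 11, d_5 = (209 - 11^2)/11 = 88/11 = 8, a_5 = floor((14 + 11)/8) = 3.
  m_6 = 8*3 - 11 = 13, d_6 = (209 - 13^2)/8 = 40/8 = 5, a_6 = floor((14 + 13)/5) = 5.
  m_7 = 5*5 - 13 = 12, d_7 = (209 - 12^2)/5 = 65/5 = 13, a_7 = floor((14 + 12)/13) = 2.
  m_8 = 13*2 - 12 = 14, d_8 = (209 - 14^2)/13 = 13/13 = 1, a_8 = floor((14 + 14)/1) = 28.
  m_9 = 1*28 - 14 = 14, d_9 = (209 - 14^2)/1 = 13/1 = 13: (m_9, d_9) = (m_1, d_1) = (14, 13), so from here the quotients repeat a_1, ..., a_8; the period length is 8.
So sqrt(209) = [14; (2, 5, 3, 2, 3, 5, 2, 28)] with period length k = 8.
k is even, so the fundamental solution of x^2 - 209y^2 = 1 is (p_{k-1}, q_{k-1}) = (p_7, q_7); compute convergents through index 7.
Convergents (p_i = a_i*p_{i-1} + p_{i-2}, q_i = a_i*q_{i-1} + q_{i-2} with p_{-2}=0, p_{-1}=1, q_{-2}=1, q_{-1}=0):
  i=0: a_0=14, p_0 = 14*1 + 0 = 14, q_0 = 14*0 + 1 = 1.
  i=1: a_1=2, p_1 = 2*14 + 1 = 29, q_1 = 2*1 + 0 = 2.
  i=2: a_2=5, p_2 = 5*29 + 14 = 159, q_2 = 5*2 + 1 = 11.
  i=3: a_3=3, p_3 = 3*159 + 29 = 506, q_3 = 3*11 + 2 = 35.
  i=4: a_4=2, p_4 = 2*506 + 159 = 1171, q_4 = 2*35 + 11 = 81.
  i=5: a_5=3, p_5 = 3*1171 + 506 = 4019, q_5 = 3*81 + 35 = 278.
  i=6: a_6=5, p_6 = 5*4019 + 1171 = 21266, q_6 = 5*278 + 81 = 1471.
  i=7: a_7=2, p_7 = 2*21266 + 4019 = 46551, q_7 = 2*1471 + 278 = 3220.
Check: 46551^2 - 209*3220^2 = 2166995601 - 2166995600 = 1, so (x, y) = (46551, 3220) solves the equation, and by the theorem it is the least positive solution.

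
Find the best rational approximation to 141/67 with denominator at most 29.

Expand x = 141/67 as a continued fraction with the Euclidean algorithm:
  141 = 2*67 + 7, so a_0 = 2.
  67 = 9*7 + 4, so a_1 = 9.
  7 = 1*4 + 3, so a_2 = 1.
  4 = 1*3 + 1, so a_3 = 1.
  3 = 3*1 + 0, so a_4 = 3.
so x = [2; 9, 1, 1, 3].
Convergents (p_i = a_i*p_{i-1} + p_{i-2}, q_i = a_i*q_{i-1} + q_{i-2} with p_{-2}=0, p_{-1}=1, q_{-2}=1, q_{-1}=0), until the denominator exceeds 29:
  i=0: a_0=2, p_0 = 2*1 + 0 = 2, q_0 = 2*0 + 1 = 1.
  i=1: a_1=9, p_1 = 9*2 + 1 = 19, q_1 = 9*1 + 0 = 9.
  i=2: a_2=1, p_2 = 1*19 + 2 = 21, q_2 = 1*9 + 1 = 10.
  i=3: a_3=1, p_3 = 1*21 + 19 = 40, q_3 = 1*10 + 9 = 19.
  i=4: a_4=3, p_4 = 3*40 + 21 = 141, q_4 = 3*19 + 10 = 67.
q_4 = 67 > 29, so the last convergent with denominator <= 29 is p_3/q_3 = 40/19.
The closest fraction with denominator <= 29 is either p_3/q_3 or the intermediate fraction (k*p_3 + p_2)/(k*q_3 + q_2) with the largest k >= 1 whose denominator stays <= 29; these approach x as k grows, and every other convergent or intermediate fraction in range is farther away.
Largest k: floor((29 - q_2)/q_3) = floor((29 - 10)/19) = 1.
That gives (1*40 + 21)/(1*19 + 10) = 61/29.
Compare the errors: |x - 40/19| = |141*19 - 40*67|/(67*19) = 1/1273, and |x - 61/29| = |141*29 - 61*67|/(67*29) = 2/1943.
Cross-multiplying, 1*1943 = 1943 < 2546 = 2*1273, so 1/1273 is smaller: the convergent 40/19 is closer to x than 61/29.

40/19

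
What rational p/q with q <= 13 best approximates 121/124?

1/1

Expand x = 121/124 as a continued fraction with the Euclidean algorithm:
  121 = 0*124 + 121, so a_0 = 0.
  124 = 1*121 + 3, so a_1 = 1.
  121 = 40*3 + 1, so a_2 = 40.
  3 = 3*1 + 0, so a_3 = 3.
so x = [0; 1, 40, 3].
Convergents (p_i = a_i*p_{i-1} + p_{i-2}, q_i = a_i*q_{i-1} + q_{i-2} with p_{-2}=0, p_{-1}=1, q_{-2}=1, q_{-1}=0), until the denominator exceeds 13:
  i=0: a_0=0, p_0 = 0*1 + 0 = 0, q_0 = 0*0 + 1 = 1.
  i=1: a_1=1, p_1 = 1*0 + 1 = 1, q_1 = 1*1 + 0 = 1.
  i=2: a_2=40, p_2 = 40*1 + 0 = 40, q_2 = 40*1 + 1 = 41.
q_2 = 41 > 13, so the last convergent with denominator <= 13 is p_1/q_1 = 1/1.
The closest fraction with denominator <= 13 is either p_1/q_1 or the intermediate fraction (k*p_1 + p_0)/(k*q_1 + q_0) with the largest k >= 1 whose denominator stays <= 13; these approach x as k grows, and every other convergent or intermediate fraction in range is farther away.
Largest k: floor((13 - q_0)/q_1) = floor((13 - 1)/1) = 12.
That gives (12*1 + 0)/(12*1 + 1) = 12/13.
Compare the errors: |x - 1/1| = |121*1 - 1*124|/(124*1) = 3/124, and |x - 12/13| = |121*13 - 12*124|/(124*13) = 85/1612.
Cross-multiplying, 3*1612 = 4836 < 10540 = 85*124, so 3/124 is smaller: the convergent 1/1 is closer to x than 12/13.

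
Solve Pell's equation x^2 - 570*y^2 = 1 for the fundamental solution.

First expand sqrt(570) as a continued fraction. With x_i = (sqrt(570) + m_i)/d_i and (m_0, d_0) = (0, 1): a_0 = floor(sqrt(570)) = 23, since 23^2 = 529 <= 570 < 576 = 24^2.
Iterate m_{i+1} = d_i*a_i - m_i, d_{i+1} = (570 - m_{i+1}^2)/d_i, a_{i+1} = floor((a_0 + m_{i+1})/d_{i+1}):
  m_1 = 1*23 - 0 = 23, d_1 = (570 - 23^2)/1 = 41/1 = 41, a_1 = floor((23 + 23)/41) = 1.
  m_2 = 41*1 - 23 = 18, d_2 = (570 - 18^2)/41 = 246/41 = 6, a_2 = floor((23 + 18)/6) = 6.
  m_3 = 6*6 - 18 = 18, d_3 = (570 - 18^2)/6 = 246/6 = 41, a_3 = floor((23 + 18)/41) = 1.
  m_4 = 41*1 - 18 = 23, d_4 = (570 - 23^2)/41 = 41/41 = 1, a_4 = floor((23 + 23)/1) = 46.
  m_5 = 1*46 - 23 = 23, d_5 = (570 - 23^2)/1 = 41/1 = 41: (m_5, d_5) = (m_1, d_1) = (23, 41), so from here the quotients repeat a_1, ..., a_4; the period length is 4.
So sqrt(570) = [23; (1, 6, 1, 46)] with period length k = 4.
k is even, so the fundamental solution of x^2 - 570y^2 = 1 is (p_{k-1}, q_{k-1}) = (p_3, q_3); compute convergents through index 3.
Convergents (p_i = a_i*p_{i-1} + p_{i-2}, q_i = a_i*q_{i-1} + q_{i-2} with p_{-2}=0, p_{-1}=1, q_{-2}=1, q_{-1}=0):
  i=0: a_0=23, p_0 = 23*1 + 0 = 23, q_0 = 23*0 + 1 = 1.
  i=1: a_1=1, p_1 = 1*23 + 1 = 24, q_1 = 1*1 + 0 = 1.
  i=2: a_2=6, p_2 = 6*24 + 23 = 167, q_2 = 6*1 + 1 = 7.
  i=3: a_3=1, p_3 = 1*167 + 24 = 191, q_3 = 1*7 + 1 = 8.
Check: 191^2 - 570*8^2 = 36481 - 36480 = 1, so (x, y) = (191, 8) solves the equation, and by the theorem it is the least positive solution.

(x, y) = (191, 8)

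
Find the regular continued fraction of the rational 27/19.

Run the Euclidean algorithm on 27 and 19; the successive quotients are the partial quotients a_0, a_1, ... (each step inverts the fractional part left over by the previous one):
  27 = 1*19 + 8, so a_0 = 1.
  19 = 2*8 + 3, so a_1 = 2.
  8 = 2*3 + 2, so a_2 = 2.
  3 = 1*2 + 1, so a_3 = 1.
  2 = 2*1 + 0, so a_4 = 2.
The remainder reaches 0 after 5 divisions, so the expansion has 5 partial quotients, read off in order.

[1; 2, 2, 1, 2]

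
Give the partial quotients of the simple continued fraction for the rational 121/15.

Run the Euclidean algorithm on 121 and 15; the successive quotients are the partial quotients a_0, a_1, ... (each step inverts the fractional part left over by the previous one):
  121 = 8*15 + 1, so a_0 = 8.
  15 = 15*1 + 0, so a_1 = 15.
The remainder reaches 0 after 2 divisions, so the expansion has 2 partial quotients, read off in order.

[8; 15]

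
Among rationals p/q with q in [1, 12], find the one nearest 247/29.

17/2

Expand x = 247/29 as a continued fraction with the Euclidean algorithm:
  247 = 8*29 + 15, so a_0 = 8.
  29 = 1*15 + 14, so a_1 = 1.
  15 = 1*14 + 1, so a_2 = 1.
  14 = 14*1 + 0, so a_3 = 14.
so x = [8; 1, 1, 14].
Convergents (p_i = a_i*p_{i-1} + p_{i-2}, q_i = a_i*q_{i-1} + q_{i-2} with p_{-2}=0, p_{-1}=1, q_{-2}=1, q_{-1}=0), until the denominator exceeds 12:
  i=0: a_0=8, p_0 = 8*1 + 0 = 8, q_0 = 8*0 + 1 = 1.
  i=1: a_1=1, p_1 = 1*8 + 1 = 9, q_1 = 1*1 + 0 = 1.
  i=2: a_2=1, p_2 = 1*9 + 8 = 17, q_2 = 1*1 + 1 = 2.
  i=3: a_3=14, p_3 = 14*17 + 9 = 247, q_3 = 14*2 + 1 = 29.
q_3 = 29 > 12, so the last convergent with denominator <= 12 is p_2/q_2 = 17/2.
The closest fraction with denominator <= 12 is either p_2/q_2 or the intermediate fraction (k*p_2 + p_1)/(k*q_2 + q_1) with the largest k >= 1 whose denominator stays <= 12; these approach x as k grows, and every other convergent or intermediate fraction in range is farther away.
Largest k: floor((12 - q_1)/q_2) = floor((12 - 1)/2) = 5.
That gives (5*17 + 9)/(5*2 + 1) = 94/11.
Compare the errors: |x - 17/2| = |247*2 - 17*29|/(29*2) = 1/58, and |x - 94/11| = |247*11 - 94*29|/(29*11) = 9/319.
Cross-multiplying, 1*319 = 319 < 522 = 9*58, so 1/58 is smaller: the convergent 17/2 is closer to x than 94/11.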